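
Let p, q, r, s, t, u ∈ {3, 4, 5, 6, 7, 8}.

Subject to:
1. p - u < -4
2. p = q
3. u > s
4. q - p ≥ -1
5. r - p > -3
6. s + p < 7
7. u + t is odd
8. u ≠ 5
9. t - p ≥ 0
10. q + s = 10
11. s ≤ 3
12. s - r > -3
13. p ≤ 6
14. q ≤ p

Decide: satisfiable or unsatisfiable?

From constraints 13 and 14: q ≤ p ≤ 6. From constraint 11: s ≤ 3. Hence q + s ≤ 9. But constraint 10 requires q + s = 10, and 10 > 9. Contradiction.

Unsatisfiable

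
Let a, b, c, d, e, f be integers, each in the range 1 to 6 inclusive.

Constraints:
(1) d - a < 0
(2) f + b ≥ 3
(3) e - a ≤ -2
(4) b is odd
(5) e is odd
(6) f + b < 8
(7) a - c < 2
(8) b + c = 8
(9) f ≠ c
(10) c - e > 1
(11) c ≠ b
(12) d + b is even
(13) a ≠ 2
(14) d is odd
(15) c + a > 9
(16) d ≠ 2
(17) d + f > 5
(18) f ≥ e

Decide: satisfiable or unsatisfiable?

Satisfiable

One satisfying assignment is a = 6, b = 3, c = 5, d = 3, e = 3, f = 3.
For the less obvious constraints — constraint 1: d - a = -3; constraint 2: f + b = 6 — and the others hold by inspection.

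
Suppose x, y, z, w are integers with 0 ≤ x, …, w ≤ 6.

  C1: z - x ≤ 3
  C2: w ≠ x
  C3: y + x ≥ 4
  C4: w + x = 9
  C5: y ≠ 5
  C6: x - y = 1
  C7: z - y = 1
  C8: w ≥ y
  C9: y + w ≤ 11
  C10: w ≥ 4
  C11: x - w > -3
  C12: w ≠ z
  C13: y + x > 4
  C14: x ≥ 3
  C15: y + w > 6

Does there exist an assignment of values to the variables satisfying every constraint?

Satisfiable

The assignment x = 4, y = 3, z = 4, w = 5 works:
  constraint 1 holds since z - x = 0.
  constraint 3 holds since y + x = 7.
The rest check out directly.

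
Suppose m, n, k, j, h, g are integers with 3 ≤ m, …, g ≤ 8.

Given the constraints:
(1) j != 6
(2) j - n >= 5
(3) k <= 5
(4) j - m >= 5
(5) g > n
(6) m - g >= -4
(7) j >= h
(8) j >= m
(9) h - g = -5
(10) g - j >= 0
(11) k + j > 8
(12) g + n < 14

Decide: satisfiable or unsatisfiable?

Constraints 4, 6, and 10 give m − g ≥ -4, g − j ≥ 0, j − m ≥ 5.
Adding all 3 inequalities: the left sides telescope to 0, and the right sides sum to (-4) + 0 + 5 = 1. So 0 ≥ 1, which is false.

Unsatisfiable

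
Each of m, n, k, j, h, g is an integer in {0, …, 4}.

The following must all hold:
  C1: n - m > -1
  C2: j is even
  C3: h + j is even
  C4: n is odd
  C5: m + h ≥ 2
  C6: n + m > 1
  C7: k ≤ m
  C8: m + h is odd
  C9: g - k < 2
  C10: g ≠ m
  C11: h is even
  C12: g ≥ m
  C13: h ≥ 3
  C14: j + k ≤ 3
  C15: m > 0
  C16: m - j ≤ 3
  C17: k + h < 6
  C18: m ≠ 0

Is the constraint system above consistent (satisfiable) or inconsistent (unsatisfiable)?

Satisfiable

The assignment m = 1, n = 3, k = 1, j = 0, h = 4, g = 2 works:
  constraint 1 holds since n - m = 2.
  constraint 5 holds since m + h = 5.
  constraint 6 holds since n + m = 4.
The rest check out directly.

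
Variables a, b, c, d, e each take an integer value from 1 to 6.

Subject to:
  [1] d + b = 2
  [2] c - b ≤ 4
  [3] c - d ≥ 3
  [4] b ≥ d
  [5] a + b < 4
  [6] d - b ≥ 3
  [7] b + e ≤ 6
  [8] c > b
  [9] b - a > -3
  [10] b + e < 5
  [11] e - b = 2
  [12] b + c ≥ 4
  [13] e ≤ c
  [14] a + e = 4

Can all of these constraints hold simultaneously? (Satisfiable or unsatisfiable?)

Constraints 2, 3, and 6 give b − c ≥ -4, c − d ≥ 3, d − b ≥ 3.
Adding all 3 inequalities: the left sides telescope to 0, and the right sides sum to (-4) + 3 + 3 = 2. So 0 ≥ 2, which is false.

Unsatisfiable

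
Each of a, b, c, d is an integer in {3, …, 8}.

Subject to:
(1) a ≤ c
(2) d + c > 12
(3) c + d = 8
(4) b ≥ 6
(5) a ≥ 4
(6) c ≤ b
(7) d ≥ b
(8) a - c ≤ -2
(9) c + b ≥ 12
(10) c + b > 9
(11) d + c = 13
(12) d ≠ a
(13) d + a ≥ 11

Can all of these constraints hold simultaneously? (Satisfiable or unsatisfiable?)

From constraints 1 and 5: c ≥ a ≥ 4. From constraints 4 and 7: d ≥ b ≥ 6. Hence c + d ≥ 10. But constraint 3 requires c + d = 8, and 8 < 10. Contradiction.

Unsatisfiable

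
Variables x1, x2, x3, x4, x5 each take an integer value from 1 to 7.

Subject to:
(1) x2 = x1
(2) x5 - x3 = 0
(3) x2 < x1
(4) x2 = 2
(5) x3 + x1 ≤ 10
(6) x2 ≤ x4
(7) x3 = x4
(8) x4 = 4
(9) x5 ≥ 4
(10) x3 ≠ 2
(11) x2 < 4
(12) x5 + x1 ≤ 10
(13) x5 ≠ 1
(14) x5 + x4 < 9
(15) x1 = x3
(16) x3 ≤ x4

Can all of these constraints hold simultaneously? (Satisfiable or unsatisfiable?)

Constraint 4 fixes x2 = 2 and constraint 8 fixes x4 = 4. Constraints 1, 7, and 15 give x2 = x1 = x3 = x4, so x2 = x4. But 2 ≠ 4 — contradiction.

Unsatisfiable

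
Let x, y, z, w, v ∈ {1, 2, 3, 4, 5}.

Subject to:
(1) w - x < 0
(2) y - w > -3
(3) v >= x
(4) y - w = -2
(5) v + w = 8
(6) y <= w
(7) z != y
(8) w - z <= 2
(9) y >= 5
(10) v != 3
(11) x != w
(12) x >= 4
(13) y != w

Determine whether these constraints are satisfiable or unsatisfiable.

From constraints 3 and 12: v ≥ x ≥ 4. From constraints 6 and 9: w ≥ y ≥ 5. Hence v + w ≥ 9. But constraint 5 requires v + w = 8, and 8 < 9. Contradiction.

Unsatisfiable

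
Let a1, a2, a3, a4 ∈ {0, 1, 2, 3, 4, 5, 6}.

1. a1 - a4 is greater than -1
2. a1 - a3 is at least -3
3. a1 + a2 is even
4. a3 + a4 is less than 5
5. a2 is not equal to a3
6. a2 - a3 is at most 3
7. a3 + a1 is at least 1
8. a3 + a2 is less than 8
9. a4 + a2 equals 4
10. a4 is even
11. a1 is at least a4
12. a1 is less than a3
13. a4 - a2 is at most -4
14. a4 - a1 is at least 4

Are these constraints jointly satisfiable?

Constraints 2, 6, 13, and 14 give a4 − a1 ≥ 4, a1 − a3 ≥ -3, a3 − a2 ≥ -3, a2 − a4 ≥ 4.
Adding all 4 inequalities: the left sides telescope to 0, and the right sides sum to 4 + (-3) + (-3) + 4 = 2. So 0 ≥ 2, which is false.

Unsatisfiable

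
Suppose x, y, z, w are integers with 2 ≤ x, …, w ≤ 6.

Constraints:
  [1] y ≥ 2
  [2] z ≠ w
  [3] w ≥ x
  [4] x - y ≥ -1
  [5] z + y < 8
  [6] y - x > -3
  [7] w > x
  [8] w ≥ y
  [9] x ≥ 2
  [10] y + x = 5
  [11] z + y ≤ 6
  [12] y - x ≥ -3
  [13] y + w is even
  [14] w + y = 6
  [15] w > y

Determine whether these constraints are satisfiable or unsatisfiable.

Satisfiable

Setting (x, y, z, w) = (3, 2, 3, 4) satisfies everything: constraint 4: x - y = 1; constraint 5: z + y = 5, and the others follow.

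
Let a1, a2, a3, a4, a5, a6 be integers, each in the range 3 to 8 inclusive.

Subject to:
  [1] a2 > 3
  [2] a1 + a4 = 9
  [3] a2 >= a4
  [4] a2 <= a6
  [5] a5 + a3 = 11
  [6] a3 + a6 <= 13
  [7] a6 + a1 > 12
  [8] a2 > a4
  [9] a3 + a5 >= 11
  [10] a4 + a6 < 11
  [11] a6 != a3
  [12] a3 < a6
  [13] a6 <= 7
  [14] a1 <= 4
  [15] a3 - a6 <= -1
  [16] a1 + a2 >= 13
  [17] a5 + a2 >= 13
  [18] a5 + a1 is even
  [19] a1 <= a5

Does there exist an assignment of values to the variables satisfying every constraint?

Unsatisfiable

From constraint 14: a1 ≤ 4. From constraints 4 and 13: a2 ≤ a6 ≤ 7. Hence a1 + a2 ≤ 11. But constraint 16 requires a1 + a2 ≥ 13, and 13 > 11. Contradiction.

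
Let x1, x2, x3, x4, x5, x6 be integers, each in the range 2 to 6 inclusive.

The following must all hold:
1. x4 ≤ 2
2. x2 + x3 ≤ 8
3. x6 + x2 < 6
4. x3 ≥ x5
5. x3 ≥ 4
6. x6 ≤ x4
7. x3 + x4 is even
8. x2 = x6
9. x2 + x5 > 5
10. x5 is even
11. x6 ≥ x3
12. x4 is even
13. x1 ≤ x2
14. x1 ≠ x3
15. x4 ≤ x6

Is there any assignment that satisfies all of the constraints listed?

Unsatisfiable

From constraints 5 and 11: x6 ≥ x3 and x3 ≥ 4, so x6 ≥ 4. From constraints 1 and 6: x6 ≤ x4 and x4 ≤ 2, so x6 ≤ 2. But 2 < 4, so no value of x6 works.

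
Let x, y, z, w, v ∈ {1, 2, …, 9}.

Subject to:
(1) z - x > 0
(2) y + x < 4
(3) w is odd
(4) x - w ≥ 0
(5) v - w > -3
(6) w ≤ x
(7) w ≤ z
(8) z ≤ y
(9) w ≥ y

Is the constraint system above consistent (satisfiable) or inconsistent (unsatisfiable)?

Constraints 1, 4, 8, and 9 give z ≤ y, y ≤ w, w ≤ x, x < z. Chaining: z ≤ y ≤ w ≤ x < z, which forces z < z — impossible.

Unsatisfiable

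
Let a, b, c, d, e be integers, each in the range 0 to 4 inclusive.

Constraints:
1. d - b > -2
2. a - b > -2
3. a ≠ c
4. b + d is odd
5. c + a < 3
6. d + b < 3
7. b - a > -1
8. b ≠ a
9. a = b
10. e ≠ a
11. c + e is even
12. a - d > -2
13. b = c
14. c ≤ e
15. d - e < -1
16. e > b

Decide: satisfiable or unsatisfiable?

Unsatisfiable

From constraints 9 and 13, a = b = c, so a = c. But constraint 3 says a ≠ c. Contradiction.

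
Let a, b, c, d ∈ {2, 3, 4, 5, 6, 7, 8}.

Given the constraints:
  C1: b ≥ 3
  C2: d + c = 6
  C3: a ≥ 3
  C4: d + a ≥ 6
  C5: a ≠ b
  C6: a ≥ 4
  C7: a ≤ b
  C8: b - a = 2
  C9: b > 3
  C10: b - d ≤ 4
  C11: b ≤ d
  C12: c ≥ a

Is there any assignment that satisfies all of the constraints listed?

From constraints 1 and 11: d ≥ b ≥ 3. From constraints 6 and 12: c ≥ a ≥ 4. Hence d + c ≥ 7. But constraint 2 requires d + c = 6, and 6 < 7. Contradiction.

Unsatisfiable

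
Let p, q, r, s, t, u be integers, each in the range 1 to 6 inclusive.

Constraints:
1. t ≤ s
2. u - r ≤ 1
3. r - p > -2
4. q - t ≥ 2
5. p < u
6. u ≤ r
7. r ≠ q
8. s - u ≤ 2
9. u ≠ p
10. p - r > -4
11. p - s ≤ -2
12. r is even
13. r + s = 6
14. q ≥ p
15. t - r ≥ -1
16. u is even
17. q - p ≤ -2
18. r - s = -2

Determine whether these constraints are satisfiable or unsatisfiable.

Unsatisfiable

Constraints 2, 4, 8, 11, 15, and 17 give q − t ≥ 2, t − r ≥ -1, r − u ≥ -1, u − s ≥ -2, s − p ≥ 2, p − q ≥ 2.
Adding all 6 inequalities: the left sides telescope to 0, and the right sides sum to 2 + (-1) + (-1) + (-2) + 2 + 2 = 2. So 0 ≥ 2, which is false.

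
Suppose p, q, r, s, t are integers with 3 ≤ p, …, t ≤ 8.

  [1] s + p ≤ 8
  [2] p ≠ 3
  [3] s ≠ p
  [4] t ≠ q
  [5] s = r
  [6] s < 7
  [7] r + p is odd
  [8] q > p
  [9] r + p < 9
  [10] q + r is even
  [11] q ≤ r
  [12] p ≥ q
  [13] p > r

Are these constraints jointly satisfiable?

Constraints 8, 11, and 13 give q ≤ r, r < p, p < q. Chaining: q ≤ r < p < q, which forces q < q — impossible.

Unsatisfiable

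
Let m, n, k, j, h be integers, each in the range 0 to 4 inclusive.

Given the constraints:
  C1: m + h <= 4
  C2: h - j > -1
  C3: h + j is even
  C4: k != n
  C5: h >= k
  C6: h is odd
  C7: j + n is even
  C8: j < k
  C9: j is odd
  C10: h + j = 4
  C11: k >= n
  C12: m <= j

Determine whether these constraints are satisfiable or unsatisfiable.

Take m = 0, n = 1, k = 2, j = 1, h = 3. Then constraint 1: m + h = 3; constraint 2: h - j = 2, and every other listed constraint is also met.

Satisfiable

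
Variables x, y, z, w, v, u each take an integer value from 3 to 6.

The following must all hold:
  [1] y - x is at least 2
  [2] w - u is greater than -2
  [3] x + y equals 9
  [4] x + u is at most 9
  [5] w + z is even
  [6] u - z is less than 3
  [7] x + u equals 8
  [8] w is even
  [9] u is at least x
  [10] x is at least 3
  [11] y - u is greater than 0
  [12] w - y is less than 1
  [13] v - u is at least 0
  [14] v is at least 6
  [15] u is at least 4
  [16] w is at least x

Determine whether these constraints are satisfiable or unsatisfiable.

Satisfiable

The assignment x = 3, y = 6, z = 4, w = 6, v = 6, u = 5 works:
  constraint 1 holds since y - x = 3.
  constraint 2 holds since w - u = 1.
The rest check out directly.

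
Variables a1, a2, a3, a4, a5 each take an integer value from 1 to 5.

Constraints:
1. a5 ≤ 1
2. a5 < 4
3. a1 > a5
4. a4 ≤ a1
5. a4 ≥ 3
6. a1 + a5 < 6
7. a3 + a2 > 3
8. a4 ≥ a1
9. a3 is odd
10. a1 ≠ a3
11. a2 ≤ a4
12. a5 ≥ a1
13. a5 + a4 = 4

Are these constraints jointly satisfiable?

From constraints 4 and 5: a1 ≥ a4 and a4 ≥ 3, so a1 ≥ 3. From constraints 1 and 12: a1 ≤ a5 and a5 ≤ 1, so a1 ≤ 1. But 1 < 3, so no value of a1 works.

Unsatisfiable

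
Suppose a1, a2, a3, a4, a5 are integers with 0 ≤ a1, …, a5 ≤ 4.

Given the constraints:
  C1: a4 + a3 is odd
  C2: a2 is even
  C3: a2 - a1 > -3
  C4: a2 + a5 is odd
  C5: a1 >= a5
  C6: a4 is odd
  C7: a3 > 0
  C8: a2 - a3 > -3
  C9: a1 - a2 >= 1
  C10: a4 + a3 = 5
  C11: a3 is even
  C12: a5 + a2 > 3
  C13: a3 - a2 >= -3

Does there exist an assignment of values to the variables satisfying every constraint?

The assignment a1 = 3, a2 = 2, a3 = 2, a4 = 3, a5 = 3 works:
  constraint 3 holds since a2 - a1 = -1.
  constraint 8 holds since a2 - a3 = 0.
The rest check out directly.

Satisfiable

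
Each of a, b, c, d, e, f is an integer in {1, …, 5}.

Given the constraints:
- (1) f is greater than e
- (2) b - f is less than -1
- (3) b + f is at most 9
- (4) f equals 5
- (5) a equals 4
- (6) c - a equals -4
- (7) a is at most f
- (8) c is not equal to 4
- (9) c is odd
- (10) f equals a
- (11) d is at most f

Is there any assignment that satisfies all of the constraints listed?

Unsatisfiable

Constraint 4 fixes f = 5 and constraint 5 fixes a = 4, but constraint 10 requires f = a. Since 5 ≠ 4, contradiction.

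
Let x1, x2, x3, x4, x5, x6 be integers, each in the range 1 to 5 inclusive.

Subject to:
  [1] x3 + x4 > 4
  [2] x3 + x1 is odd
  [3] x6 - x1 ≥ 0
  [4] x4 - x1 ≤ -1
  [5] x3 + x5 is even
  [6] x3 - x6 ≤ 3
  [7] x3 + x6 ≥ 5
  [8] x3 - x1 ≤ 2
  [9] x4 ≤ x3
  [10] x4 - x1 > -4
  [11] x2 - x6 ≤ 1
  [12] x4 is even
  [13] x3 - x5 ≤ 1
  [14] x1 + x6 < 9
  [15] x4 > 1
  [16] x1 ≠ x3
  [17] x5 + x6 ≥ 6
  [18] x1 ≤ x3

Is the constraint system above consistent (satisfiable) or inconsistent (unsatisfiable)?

Satisfiable

One satisfying assignment is x1 = 3, x2 = 3, x3 = 4, x4 = 2, x5 = 4, x6 = 3.
For the less obvious constraints — constraint 1: x3 + x4 = 6; constraint 3: x6 - x1 = 0; constraint 4: x4 - x1 = -1 — and the others hold by inspection.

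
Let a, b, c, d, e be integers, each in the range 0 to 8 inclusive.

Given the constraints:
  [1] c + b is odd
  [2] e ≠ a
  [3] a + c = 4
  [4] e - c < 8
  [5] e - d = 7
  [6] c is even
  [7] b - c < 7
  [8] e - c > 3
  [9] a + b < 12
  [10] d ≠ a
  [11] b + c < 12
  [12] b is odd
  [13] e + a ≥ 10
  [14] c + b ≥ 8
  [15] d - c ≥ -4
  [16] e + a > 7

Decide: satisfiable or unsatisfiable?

The assignment a = 2, b = 7, c = 2, d = 1, e = 8 works:
  constraint 3 holds since a + c = 4.
  constraint 4 holds since e - c = 6.
  constraint 5 holds since e - d = 7.
The rest check out directly.

Satisfiable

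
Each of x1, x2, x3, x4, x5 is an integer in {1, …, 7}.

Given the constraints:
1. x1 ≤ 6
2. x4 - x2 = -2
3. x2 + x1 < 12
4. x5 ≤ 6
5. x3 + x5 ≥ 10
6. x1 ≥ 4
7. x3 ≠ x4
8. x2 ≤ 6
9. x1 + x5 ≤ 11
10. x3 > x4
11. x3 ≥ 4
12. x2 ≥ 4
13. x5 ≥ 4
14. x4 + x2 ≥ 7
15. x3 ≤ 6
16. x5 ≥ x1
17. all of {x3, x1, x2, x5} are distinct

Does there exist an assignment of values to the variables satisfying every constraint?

Unsatisfiable

Constraints 1, 4, 6, 8, 11, 12, 13, and 15 confine each of x3, x1, x2, x5 to the 3 values {4, …, 6}.
Constraint 17 requires all 4 of them to be distinct, but only 3 values are available — impossible by the pigeonhole principle.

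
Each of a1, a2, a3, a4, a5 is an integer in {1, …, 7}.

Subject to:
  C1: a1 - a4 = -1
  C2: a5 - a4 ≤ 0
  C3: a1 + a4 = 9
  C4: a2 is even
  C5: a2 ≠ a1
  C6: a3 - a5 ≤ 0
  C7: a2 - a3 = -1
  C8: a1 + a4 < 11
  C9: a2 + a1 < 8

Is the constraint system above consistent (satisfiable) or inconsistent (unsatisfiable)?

Satisfiable

Try a1 = 4, a2 = 2, a3 = 3, a4 = 5, a5 = 5.
Check constraint 1: a1 - a4 = -1; constraint 2: a5 - a4 = 0; constraint 3: a1 + a4 = 9. The remaining constraints are straightforward to verify.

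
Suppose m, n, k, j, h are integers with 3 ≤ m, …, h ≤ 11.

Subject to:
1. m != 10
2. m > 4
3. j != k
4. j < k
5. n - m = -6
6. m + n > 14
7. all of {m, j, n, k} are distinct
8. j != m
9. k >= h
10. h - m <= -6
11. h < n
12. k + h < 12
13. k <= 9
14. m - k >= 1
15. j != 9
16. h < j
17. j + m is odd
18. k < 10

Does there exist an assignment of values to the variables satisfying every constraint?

Satisfiable

Setting (m, n, k, j, h) = (11, 5, 7, 4, 3) satisfies everything: constraint 5: n - m = -6; constraint 6: m + n = 16, and the others follow.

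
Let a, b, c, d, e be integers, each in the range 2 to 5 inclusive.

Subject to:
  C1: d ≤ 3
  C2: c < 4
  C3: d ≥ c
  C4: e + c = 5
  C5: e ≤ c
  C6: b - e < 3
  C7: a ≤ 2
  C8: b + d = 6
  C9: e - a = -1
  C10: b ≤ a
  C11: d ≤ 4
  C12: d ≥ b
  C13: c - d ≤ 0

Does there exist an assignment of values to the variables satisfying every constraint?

From constraints 7 and 10: b ≤ a ≤ 2. From constraint 1: d ≤ 3. Hence b + d ≤ 5. But constraint 8 requires b + d = 6, and 6 > 5. Contradiction.

Unsatisfiable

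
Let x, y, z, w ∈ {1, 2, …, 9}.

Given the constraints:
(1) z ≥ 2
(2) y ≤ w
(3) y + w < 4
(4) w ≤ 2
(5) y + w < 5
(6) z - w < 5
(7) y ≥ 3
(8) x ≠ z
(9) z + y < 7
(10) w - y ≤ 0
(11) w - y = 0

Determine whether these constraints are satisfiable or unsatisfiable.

From constraint 7: y ≥ 3. From constraints 2 and 4: y ≤ w and w ≤ 2, so y ≤ 2. But 2 < 3, so no value of y works.

Unsatisfiable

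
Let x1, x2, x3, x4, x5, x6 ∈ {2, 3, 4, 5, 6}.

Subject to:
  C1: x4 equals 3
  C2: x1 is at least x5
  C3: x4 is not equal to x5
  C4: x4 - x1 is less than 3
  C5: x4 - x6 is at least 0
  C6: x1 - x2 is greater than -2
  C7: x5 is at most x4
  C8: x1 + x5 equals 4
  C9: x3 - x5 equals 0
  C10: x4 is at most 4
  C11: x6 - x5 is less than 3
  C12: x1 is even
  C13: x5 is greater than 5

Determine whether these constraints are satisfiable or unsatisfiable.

From constraint 13: x5 ≥ 6. From constraints 7 and 10: x5 ≤ x4 and x4 ≤ 4, so x5 ≤ 4. But 4 < 6, so no value of x5 works.

Unsatisfiable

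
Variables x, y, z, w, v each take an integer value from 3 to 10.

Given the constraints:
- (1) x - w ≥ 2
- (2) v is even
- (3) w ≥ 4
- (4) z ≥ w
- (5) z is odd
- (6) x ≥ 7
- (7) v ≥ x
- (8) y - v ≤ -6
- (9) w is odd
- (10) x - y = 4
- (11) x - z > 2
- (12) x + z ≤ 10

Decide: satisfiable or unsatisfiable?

From constraint 6: x ≥ 7. From constraints 3 and 4: z ≥ w ≥ 4. Hence x + z ≥ 11. But constraint 12 requires x + z ≤ 10, and 10 < 11. Contradiction.

Unsatisfiable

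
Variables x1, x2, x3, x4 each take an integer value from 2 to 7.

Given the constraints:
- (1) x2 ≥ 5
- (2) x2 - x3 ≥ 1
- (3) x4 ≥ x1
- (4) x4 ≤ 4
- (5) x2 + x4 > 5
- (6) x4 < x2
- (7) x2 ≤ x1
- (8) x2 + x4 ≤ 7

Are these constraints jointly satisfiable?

From constraints 1 and 7: x1 ≥ x2 and x2 ≥ 5, so x1 ≥ 5. From constraints 3 and 4: x1 ≤ x4 and x4 ≤ 4, so x1 ≤ 4. But 4 < 5, so no value of x1 works.

Unsatisfiable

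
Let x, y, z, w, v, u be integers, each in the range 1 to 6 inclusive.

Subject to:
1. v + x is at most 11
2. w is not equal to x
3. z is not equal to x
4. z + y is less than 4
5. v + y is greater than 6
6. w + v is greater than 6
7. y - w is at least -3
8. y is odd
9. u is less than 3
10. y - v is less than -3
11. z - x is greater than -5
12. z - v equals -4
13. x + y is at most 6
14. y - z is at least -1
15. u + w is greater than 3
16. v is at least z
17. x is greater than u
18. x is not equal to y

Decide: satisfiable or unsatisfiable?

One satisfying assignment is x = 4, y = 1, z = 2, w = 3, v = 6, u = 2.
For the less obvious constraints — constraint 1: v + x = 10; constraint 4: z + y = 3; constraint 5: v + y = 7 — and the others hold by inspection.

Satisfiable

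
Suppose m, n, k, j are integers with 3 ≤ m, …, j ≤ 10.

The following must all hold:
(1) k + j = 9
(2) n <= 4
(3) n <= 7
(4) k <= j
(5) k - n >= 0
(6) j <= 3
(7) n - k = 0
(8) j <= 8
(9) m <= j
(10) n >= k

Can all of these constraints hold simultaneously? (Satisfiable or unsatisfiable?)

Unsatisfiable

From constraints 2 and 10: k ≤ n ≤ 4. From constraint 6: j ≤ 3. Hence k + j ≤ 7. But constraint 1 requires k + j = 9, and 9 > 7. Contradiction.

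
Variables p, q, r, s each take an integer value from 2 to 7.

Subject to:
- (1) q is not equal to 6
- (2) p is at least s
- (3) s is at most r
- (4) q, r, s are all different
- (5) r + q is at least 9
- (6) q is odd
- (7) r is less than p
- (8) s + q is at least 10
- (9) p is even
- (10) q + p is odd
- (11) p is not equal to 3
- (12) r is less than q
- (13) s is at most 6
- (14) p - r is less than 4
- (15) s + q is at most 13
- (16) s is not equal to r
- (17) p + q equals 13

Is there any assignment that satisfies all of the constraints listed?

The assignment p = 6, q = 7, r = 5, s = 4 works:
  constraint 5 holds since r + q = 12.
  constraint 8 holds since s + q = 11.
The rest check out directly.

Satisfiable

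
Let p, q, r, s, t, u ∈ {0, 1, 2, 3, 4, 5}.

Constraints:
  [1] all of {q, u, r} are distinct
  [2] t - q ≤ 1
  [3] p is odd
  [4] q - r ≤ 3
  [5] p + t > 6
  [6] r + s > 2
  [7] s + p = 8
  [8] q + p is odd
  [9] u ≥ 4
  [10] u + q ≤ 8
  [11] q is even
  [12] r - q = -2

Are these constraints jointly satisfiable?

Setting (p, q, r, s, t, u) = (5, 2, 0, 3, 3, 5) satisfies everything: constraint 2: t - q = 1; constraint 4: q - r = 2; constraint 5: p + t = 8, and the others follow.

Satisfiable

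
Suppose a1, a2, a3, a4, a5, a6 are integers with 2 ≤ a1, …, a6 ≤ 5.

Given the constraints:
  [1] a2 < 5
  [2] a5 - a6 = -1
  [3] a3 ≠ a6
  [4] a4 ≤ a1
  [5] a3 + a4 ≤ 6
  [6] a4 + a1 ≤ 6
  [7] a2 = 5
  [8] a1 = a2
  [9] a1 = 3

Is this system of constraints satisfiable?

Unsatisfiable

Constraint 9 fixes a1 = 3 and constraint 7 fixes a2 = 5, but constraint 8 requires a1 = a2. Since 3 ≠ 5, contradiction.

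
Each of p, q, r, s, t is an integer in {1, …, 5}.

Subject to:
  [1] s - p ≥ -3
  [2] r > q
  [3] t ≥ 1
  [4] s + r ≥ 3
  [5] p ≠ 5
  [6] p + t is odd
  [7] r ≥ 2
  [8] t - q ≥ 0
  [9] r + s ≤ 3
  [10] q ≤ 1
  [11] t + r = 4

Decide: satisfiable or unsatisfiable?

Satisfiable

Try p = 3, q = 1, r = 2, s = 1, t = 2.
Check constraint 1: s - p = -2; constraint 4: s + r = 3. The remaining constraints are straightforward to verify.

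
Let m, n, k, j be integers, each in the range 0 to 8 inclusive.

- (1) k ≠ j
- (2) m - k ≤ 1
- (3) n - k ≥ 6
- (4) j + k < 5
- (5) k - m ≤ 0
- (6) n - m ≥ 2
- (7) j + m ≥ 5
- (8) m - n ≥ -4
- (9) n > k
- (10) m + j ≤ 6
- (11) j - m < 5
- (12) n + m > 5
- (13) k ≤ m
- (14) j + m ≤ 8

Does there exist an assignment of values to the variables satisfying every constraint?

Unsatisfiable

Constraints 2, 3, and 8 give n − k ≥ 6, k − m ≥ -1, m − n ≥ -4.
Adding all 3 inequalities: the left sides telescope to 0, and the right sides sum to 6 + (-1) + (-4) = 1. So 0 ≥ 1, which is false.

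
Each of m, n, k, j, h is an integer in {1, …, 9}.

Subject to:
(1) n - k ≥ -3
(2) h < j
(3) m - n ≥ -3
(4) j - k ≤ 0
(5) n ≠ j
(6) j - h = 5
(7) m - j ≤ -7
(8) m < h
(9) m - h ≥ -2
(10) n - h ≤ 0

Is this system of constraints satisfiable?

Constraints 1, 4, 7, 9, and 10 give n − k ≥ -3, k − j ≥ 0, j − m ≥ 7, m − h ≥ -2, h − n ≥ 0.
Adding all 5 inequalities: the left sides telescope to 0, and the right sides sum to (-3) + 0 + 7 + (-2) + 0 = 2. So 0 ≥ 2, which is false.

Unsatisfiable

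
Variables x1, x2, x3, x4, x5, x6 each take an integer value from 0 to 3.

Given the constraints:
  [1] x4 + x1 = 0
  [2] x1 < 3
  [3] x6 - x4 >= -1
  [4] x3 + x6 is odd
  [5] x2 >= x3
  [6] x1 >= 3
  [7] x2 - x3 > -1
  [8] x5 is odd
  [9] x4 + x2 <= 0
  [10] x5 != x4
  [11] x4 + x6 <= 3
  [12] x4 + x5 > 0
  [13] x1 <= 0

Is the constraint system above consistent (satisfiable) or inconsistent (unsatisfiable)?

Unsatisfiable

From constraint 6: x1 ≥ 3. From constraint 2: x1 ≤ 2. But 2 < 3, so no value of x1 works.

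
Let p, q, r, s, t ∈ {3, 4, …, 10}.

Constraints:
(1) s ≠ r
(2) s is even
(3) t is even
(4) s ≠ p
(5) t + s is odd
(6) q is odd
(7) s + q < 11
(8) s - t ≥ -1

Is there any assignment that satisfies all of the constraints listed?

Constraint 3 makes t even and constraint 2 makes s even, so t + s must be even. Constraint 5 says t + s is odd — contradiction.

Unsatisfiable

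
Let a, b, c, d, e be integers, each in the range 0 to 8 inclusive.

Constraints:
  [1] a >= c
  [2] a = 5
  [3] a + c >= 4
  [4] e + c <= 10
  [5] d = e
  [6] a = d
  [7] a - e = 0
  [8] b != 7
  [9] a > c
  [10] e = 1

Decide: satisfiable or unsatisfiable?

Constraint 2 fixes a = 5 and constraint 10 fixes e = 1. Constraints 5 and 6 give a = d = e, so a = e. But 5 ≠ 1 — contradiction.

Unsatisfiable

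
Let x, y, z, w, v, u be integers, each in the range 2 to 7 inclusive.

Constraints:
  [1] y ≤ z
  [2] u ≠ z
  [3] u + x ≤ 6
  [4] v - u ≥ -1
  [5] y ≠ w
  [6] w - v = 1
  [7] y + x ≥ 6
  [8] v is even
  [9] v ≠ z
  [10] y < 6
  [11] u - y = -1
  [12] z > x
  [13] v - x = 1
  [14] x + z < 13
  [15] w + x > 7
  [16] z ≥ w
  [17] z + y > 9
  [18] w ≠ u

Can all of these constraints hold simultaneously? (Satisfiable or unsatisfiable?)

Satisfiable

Setting (x, y, z, w, v, u) = (3, 4, 7, 5, 4, 3) satisfies everything: constraint 3: u + x = 6; constraint 4: v - u = 1, and the others follow.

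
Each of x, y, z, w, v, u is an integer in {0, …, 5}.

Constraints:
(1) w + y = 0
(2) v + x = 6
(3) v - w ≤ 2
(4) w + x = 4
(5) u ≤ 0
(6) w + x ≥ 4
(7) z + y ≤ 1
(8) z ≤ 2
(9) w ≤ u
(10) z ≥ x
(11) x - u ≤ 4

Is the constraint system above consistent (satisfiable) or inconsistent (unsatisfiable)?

From constraints 5 and 9: w ≤ u ≤ 0. From constraints 8 and 10: x ≤ z ≤ 2. Hence w + x ≤ 2. But constraint 6 requires w + x ≥ 4, and 4 > 2. Contradiction.

Unsatisfiable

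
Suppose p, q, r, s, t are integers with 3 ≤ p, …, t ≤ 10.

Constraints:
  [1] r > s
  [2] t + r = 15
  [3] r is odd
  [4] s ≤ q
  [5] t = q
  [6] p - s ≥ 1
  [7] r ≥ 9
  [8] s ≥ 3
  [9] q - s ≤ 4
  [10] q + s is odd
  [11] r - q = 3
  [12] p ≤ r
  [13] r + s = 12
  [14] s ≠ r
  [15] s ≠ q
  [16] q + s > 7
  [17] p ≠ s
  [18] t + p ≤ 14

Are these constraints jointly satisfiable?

Setting (p, q, r, s, t) = (6, 6, 9, 3, 6) satisfies everything: constraint 2: t + r = 15; constraint 6: p - s = 3, and the others follow.

Satisfiable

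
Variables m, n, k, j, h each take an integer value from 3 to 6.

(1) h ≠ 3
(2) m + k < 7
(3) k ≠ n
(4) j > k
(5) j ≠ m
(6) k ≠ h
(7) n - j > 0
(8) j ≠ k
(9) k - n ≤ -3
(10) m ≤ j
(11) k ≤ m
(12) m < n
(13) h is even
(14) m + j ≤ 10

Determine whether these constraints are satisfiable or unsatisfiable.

Satisfiable

One satisfying assignment is m = 3, n = 6, k = 3, j = 4, h = 4.
For the less obvious constraints — constraint 2: m + k = 6; constraint 7: n - j = 2; constraint 9: k - n = -3 — and the others hold by inspection.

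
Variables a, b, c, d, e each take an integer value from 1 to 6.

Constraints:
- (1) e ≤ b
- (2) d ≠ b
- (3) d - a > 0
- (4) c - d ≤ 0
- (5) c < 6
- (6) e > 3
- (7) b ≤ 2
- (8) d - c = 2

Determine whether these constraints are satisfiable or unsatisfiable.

From constraint 6: e ≥ 4. From constraints 1 and 7: e ≤ b and b ≤ 2, so e ≤ 2. But 2 < 4, so no value of e works.

Unsatisfiable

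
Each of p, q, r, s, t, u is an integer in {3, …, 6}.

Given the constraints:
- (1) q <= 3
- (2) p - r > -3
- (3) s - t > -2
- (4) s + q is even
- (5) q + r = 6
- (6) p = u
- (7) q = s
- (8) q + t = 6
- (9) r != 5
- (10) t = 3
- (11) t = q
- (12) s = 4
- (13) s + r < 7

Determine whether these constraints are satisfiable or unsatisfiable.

Constraint 10 fixes t = 3 and constraint 12 fixes s = 4. Constraints 7 and 11 give t = q = s, so t = s. But 3 ≠ 4 — contradiction.

Unsatisfiable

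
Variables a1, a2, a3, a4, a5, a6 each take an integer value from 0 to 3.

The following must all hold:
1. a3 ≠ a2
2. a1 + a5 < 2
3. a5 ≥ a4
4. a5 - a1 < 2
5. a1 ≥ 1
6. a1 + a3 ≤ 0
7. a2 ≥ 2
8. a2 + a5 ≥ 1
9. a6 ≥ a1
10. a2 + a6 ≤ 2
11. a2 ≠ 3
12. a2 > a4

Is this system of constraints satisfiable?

Unsatisfiable

From constraint 7: a2 ≥ 2. From constraints 5 and 9: a6 ≥ a1 ≥ 1. Hence a2 + a6 ≥ 3. But constraint 10 requires a2 + a6 ≤ 2, and 2 < 3. Contradiction.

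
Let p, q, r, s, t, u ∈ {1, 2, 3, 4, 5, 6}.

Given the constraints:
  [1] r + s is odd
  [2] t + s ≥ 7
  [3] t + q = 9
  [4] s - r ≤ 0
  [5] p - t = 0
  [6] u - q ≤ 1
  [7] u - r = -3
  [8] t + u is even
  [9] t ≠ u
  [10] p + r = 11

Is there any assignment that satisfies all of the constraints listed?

Satisfiable

Take p = 6, q = 3, r = 5, s = 2, t = 6, u = 2. Then constraint 2: t + s = 8; constraint 3: t + q = 9, and every other listed constraint is also met.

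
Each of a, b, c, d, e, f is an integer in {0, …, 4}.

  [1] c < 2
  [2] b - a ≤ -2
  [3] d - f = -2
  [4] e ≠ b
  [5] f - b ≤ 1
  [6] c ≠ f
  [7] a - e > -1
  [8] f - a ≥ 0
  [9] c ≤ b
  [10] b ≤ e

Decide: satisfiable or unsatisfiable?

Constraints 2, 5, and 8 give b − f ≥ -1, f − a ≥ 0, a − b ≥ 2.
Adding all 3 inequalities: the left sides telescope to 0, and the right sides sum to (-1) + 0 + 2 = 1. So 0 ≥ 1, which is false.

Unsatisfiable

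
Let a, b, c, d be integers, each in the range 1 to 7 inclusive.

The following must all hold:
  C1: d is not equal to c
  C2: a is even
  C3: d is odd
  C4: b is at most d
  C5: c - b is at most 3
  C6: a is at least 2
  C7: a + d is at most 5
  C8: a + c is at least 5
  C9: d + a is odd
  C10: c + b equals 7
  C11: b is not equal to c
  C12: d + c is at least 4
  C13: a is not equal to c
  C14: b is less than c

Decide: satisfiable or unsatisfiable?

Satisfiable

The assignment a = 2, b = 3, c = 4, d = 3 works:
  constraint 5 holds since c - b = 1.
  constraint 7 holds since a + d = 5.
The rest check out directly.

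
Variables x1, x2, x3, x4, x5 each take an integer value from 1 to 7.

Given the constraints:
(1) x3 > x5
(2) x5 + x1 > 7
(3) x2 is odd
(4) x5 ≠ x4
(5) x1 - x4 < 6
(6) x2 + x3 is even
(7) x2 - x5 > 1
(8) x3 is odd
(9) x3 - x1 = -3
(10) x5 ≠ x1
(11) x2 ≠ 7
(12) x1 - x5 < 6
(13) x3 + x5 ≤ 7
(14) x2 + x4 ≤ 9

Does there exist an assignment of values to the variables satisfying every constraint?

Satisfiable

The assignment x1 = 6, x2 = 5, x3 = 3, x4 = 3, x5 = 2 works:
  constraint 2 holds since x5 + x1 = 8.
  constraint 5 holds since x1 - x4 = 3.
The rest check out directly.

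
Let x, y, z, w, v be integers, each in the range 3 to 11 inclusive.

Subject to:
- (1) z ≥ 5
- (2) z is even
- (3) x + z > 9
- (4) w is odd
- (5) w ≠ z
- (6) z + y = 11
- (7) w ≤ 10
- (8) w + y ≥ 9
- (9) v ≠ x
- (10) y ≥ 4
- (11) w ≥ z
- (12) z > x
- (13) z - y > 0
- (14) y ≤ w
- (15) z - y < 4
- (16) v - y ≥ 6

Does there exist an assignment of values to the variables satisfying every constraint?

Satisfiable

Try x = 4, y = 5, z = 6, w = 7, v = 11.
Check constraint 3: x + z = 10; constraint 6: z + y = 11; constraint 8: w + y = 12. The remaining constraints are straightforward to verify.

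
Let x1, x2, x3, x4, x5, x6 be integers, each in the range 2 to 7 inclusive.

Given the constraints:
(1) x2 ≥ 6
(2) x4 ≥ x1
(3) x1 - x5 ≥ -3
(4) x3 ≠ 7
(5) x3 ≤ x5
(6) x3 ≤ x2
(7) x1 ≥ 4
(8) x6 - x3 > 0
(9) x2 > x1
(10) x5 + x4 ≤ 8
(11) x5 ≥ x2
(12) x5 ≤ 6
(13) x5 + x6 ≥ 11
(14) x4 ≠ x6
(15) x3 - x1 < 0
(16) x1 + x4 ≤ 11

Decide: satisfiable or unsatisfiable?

From constraints 1 and 11: x5 ≥ x2 ≥ 6. From constraints 2 and 7: x4 ≥ x1 ≥ 4. Hence x5 + x4 ≥ 10. But constraint 10 requires x5 + x4 ≤ 8, and 8 < 10. Contradiction.

Unsatisfiable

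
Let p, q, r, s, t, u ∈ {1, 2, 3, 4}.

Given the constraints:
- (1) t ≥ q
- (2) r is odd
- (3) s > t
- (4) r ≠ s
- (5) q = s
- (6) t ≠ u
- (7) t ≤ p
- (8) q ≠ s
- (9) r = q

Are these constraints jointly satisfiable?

From constraints 5 and 9, r = q = s, so r = s. But constraint 4 says r ≠ s. Contradiction.

Unsatisfiable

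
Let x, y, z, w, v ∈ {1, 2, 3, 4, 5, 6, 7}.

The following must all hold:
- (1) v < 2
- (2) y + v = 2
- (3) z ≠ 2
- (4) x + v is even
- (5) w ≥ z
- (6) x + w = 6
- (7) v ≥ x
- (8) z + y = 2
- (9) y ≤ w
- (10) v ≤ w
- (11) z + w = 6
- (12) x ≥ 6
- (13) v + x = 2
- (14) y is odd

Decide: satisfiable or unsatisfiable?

From constraints 7 and 12: v ≥ x and x ≥ 6, so v ≥ 6. From constraint 1: v ≤ 1. But 1 < 6, so no value of v works.

Unsatisfiable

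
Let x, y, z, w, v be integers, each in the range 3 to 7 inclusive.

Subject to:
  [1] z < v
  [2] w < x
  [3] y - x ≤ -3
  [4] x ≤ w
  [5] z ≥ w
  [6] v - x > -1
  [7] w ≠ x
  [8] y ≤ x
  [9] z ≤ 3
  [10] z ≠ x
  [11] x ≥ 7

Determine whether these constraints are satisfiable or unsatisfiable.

From constraints 4 and 11: w ≥ x and x ≥ 7, so w ≥ 7. From constraints 5 and 9: w ≤ z and z ≤ 3, so w ≤ 3. But 3 < 7, so no value of w works.

Unsatisfiable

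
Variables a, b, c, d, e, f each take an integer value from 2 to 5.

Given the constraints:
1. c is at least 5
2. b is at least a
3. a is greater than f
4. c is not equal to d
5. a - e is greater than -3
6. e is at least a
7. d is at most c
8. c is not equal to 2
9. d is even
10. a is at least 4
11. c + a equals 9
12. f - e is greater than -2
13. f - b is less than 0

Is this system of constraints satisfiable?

Satisfiable

Setting (a, b, c, d, e, f) = (4, 4, 5, 2, 4, 3) satisfies everything: constraint 5: a - e = 0; constraint 11: c + a = 9; constraint 12: f - e = -1, and the others follow.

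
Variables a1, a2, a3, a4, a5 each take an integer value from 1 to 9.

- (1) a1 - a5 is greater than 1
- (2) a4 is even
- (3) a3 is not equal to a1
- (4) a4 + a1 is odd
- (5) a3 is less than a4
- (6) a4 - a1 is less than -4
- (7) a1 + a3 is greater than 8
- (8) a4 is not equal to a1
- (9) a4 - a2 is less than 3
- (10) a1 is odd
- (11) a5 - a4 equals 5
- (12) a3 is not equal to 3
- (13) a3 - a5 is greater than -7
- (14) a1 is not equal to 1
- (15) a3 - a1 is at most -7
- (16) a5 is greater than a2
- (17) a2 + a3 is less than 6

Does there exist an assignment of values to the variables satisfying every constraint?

Try a1 = 9, a2 = 2, a3 = 1, a4 = 2, a5 = 7.
Check constraint 1: a1 - a5 = 2; constraint 6: a4 - a1 = -7. The remaining constraints are straightforward to verify.

Satisfiable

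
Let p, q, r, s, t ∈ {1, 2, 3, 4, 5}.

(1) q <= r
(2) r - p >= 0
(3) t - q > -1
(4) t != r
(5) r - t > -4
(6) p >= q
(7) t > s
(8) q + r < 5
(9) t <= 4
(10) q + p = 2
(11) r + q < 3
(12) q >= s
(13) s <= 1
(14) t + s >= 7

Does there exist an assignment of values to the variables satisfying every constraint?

Unsatisfiable

From constraint 9: t ≤ 4. From constraint 13: s ≤ 1. Hence t + s ≤ 5. But constraint 14 requires t + s ≥ 7, and 7 > 5. Contradiction.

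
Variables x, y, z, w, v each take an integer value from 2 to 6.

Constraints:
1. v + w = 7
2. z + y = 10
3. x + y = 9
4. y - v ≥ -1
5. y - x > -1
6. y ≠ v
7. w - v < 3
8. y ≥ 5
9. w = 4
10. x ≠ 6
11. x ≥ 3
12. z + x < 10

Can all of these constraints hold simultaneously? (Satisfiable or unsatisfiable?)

The assignment x = 4, y = 5, z = 5, w = 4, v = 3 works:
  constraint 1 holds since v + w = 7.
  constraint 2 holds since z + y = 10.
  constraint 3 holds since x + y = 9.
The rest check out directly.

Satisfiable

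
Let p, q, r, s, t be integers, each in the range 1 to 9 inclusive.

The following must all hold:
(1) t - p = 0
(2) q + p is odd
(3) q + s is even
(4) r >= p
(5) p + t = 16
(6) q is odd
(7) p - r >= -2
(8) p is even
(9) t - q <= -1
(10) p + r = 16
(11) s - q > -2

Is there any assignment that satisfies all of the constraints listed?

Satisfiable

The assignment p = 8, q = 9, r = 8, s = 9, t = 8 works:
  constraint 1 holds since t - p = 0.
  constraint 5 holds since p + t = 16.
  constraint 7 holds since p - r = 0.
The rest check out directly.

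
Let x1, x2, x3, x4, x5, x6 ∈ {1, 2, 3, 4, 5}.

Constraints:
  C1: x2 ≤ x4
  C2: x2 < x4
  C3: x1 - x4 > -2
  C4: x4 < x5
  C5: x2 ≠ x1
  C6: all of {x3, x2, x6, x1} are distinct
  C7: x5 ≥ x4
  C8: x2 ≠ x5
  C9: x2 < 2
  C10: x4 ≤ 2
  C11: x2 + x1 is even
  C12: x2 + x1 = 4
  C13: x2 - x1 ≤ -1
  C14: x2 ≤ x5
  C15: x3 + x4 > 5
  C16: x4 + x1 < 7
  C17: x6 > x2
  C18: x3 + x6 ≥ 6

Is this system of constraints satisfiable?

Satisfiable

Setting (x1, x2, x3, x4, x5, x6) = (3, 1, 4, 2, 3, 5) satisfies everything: constraint 3: x1 - x4 = 1; constraint 12: x2 + x1 = 4; constraint 13: x2 - x1 = -2, and the others follow.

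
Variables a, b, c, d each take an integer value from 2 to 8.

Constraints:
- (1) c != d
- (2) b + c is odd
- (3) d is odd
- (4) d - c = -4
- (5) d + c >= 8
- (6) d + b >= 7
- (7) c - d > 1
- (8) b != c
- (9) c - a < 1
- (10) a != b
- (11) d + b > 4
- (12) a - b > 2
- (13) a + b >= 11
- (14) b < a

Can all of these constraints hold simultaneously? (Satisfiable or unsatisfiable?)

Try a = 7, b = 4, c = 7, d = 3.
Check constraint 4: d - c = -4; constraint 5: d + c = 10. The remaining constraints are straightforward to verify.

Satisfiable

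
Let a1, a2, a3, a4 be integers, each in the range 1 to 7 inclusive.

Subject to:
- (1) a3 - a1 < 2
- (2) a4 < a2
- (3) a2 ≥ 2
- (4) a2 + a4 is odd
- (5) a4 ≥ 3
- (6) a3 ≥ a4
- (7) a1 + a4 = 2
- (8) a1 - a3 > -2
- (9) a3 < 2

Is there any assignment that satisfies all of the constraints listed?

Unsatisfiable

From constraints 5 and 6: a3 ≥ a4 and a4 ≥ 3, so a3 ≥ 3. From constraint 9: a3 ≤ 1. But 1 < 3, so no value of a3 works.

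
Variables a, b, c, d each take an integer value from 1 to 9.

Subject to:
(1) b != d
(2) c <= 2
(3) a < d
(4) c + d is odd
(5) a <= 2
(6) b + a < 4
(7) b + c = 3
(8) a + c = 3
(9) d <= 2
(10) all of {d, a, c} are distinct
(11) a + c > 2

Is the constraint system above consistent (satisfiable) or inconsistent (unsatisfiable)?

Unsatisfiable

Constraints 2, 5, and 9 confine each of d, a, c to the 2 values {1, 2} (the domain already gives each ≥ 1).
Constraint 10 requires all 3 of them to be distinct, but only 2 values are available — impossible by the pigeonhole principle.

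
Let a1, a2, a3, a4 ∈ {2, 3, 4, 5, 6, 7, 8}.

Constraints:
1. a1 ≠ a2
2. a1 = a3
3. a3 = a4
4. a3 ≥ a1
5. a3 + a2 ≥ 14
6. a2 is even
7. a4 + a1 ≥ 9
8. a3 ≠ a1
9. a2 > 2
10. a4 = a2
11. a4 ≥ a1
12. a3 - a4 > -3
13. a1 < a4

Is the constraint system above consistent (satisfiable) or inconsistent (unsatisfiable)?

From constraints 2, 3, and 10, a1 = a3 = a4 = a2, so a1 = a2. But constraint 1 says a1 ≠ a2. Contradiction.

Unsatisfiable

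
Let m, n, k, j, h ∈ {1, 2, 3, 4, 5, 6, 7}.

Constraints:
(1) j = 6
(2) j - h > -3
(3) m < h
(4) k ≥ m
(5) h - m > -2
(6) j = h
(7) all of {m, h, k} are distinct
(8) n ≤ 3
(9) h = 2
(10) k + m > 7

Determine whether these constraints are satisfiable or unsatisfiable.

Unsatisfiable

Constraint 1 fixes j = 6 and constraint 9 fixes h = 2, but constraint 6 requires j = h. Since 6 ≠ 2, contradiction.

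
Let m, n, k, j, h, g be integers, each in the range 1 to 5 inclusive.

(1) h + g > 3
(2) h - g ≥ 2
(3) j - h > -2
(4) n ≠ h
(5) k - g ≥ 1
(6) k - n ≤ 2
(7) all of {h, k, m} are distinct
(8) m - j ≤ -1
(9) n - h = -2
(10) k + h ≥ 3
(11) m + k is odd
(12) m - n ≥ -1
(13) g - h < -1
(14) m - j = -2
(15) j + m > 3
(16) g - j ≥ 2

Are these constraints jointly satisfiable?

Unsatisfiable

Constraints 5, 6, 8, 12, and 16 give k − g ≥ 1, g − j ≥ 2, j − m ≥ 1, m − n ≥ -1, n − k ≥ -2.
Adding all 5 inequalities: the left sides telescope to 0, and the right sides sum to 1 + 2 + 1 + (-1) + (-2) = 1. So 0 ≥ 1, which is false.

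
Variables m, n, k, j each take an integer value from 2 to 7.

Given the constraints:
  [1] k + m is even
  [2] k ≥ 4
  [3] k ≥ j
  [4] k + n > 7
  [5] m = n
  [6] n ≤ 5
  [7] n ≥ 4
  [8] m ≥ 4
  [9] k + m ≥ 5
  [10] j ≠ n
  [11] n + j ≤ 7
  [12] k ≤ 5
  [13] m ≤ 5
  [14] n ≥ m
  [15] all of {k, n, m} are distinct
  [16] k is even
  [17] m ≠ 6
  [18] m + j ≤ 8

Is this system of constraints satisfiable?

Constraints 2, 6, 7, 8, 12, and 13 confine each of k, n, m to the 2 values {4, 5}.
Constraint 15 requires all 3 of them to be distinct, but only 2 values are available — impossible by the pigeonhole principle.

Unsatisfiable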